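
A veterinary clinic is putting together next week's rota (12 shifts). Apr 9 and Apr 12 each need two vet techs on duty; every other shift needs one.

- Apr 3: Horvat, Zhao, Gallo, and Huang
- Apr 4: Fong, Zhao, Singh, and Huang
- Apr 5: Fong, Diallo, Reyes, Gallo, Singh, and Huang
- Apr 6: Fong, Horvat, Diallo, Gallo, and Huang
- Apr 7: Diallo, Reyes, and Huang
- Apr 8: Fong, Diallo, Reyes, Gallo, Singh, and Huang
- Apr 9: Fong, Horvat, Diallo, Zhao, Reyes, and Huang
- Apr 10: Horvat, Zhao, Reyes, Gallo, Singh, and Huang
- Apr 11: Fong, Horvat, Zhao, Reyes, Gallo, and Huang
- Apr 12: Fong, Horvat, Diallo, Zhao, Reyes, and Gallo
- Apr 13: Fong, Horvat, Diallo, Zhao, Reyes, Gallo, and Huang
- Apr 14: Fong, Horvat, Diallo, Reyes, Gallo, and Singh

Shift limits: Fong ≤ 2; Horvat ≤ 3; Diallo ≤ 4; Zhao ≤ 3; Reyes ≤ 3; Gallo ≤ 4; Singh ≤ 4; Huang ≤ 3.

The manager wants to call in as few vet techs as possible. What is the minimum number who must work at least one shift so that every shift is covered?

4

14 slots to fill and no one can take more than 4, so at least ⌈14/4⌉ = 4 vet techs are needed.
Fong, Diallo, Gallo, and Singh alone can cover everything: Apr 3→Gallo, Apr 4→Fong, Apr 5→Singh, Apr 6→Diallo, Apr 7→Diallo, Apr 8→Singh, Apr 9→Fong+Diallo, Apr 10→Singh, Apr 11→Gallo, Apr 12→Diallo+Gallo, Apr 13→Gallo, Apr 14→Singh.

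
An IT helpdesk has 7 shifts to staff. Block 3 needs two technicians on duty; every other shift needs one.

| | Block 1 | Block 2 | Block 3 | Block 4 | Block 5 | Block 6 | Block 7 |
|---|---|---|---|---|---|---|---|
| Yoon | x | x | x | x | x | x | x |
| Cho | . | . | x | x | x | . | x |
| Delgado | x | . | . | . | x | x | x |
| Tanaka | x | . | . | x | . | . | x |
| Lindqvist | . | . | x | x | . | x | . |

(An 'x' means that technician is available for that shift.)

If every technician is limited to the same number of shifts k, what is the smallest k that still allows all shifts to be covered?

With 5 technicians and 8 worker-slots to fill, someone must work at least ⌈8/5⌉ = 2 shifts, so k ≥ 2.
k = 2 works: Block 1→Yoon, Block 2→Yoon, Block 3→Cho+Lindqvist, Block 4→Tanaka, Block 5→Cho, Block 6→Delgado, Block 7→Delgado.
Loads: Yoon 2, Cho 2, Delgado 2, Tanaka 1, Lindqvist 1 — all ≤ 2.

2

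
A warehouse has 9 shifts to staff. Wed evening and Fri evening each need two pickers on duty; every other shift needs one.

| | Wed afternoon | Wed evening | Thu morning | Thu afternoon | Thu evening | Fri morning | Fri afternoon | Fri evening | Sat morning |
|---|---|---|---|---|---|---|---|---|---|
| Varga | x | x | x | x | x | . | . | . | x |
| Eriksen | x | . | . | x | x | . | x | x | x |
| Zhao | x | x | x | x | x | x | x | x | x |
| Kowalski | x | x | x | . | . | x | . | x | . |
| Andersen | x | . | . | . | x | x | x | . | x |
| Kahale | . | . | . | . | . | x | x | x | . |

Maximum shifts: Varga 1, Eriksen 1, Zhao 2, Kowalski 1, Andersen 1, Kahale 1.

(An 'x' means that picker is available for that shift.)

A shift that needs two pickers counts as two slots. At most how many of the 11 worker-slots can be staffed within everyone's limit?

Total capacity across all pickers is 1+1+2+1+1+1 = 7, and 11 slots are needed, so at most 7 can be filled.
An assignment achieving 7: Wed evening→Varga+Zhao, Thu morning→Zhao, Thu afternoon→Eriksen, Thu evening→Andersen, Fri morning→Kowalski, Fri afternoon→Kahale.
Loads: Varga 1/1, Eriksen 1/1, Zhao 2/2, Kowalski 1/1, Andersen 1/1, Kahale 1/1.

7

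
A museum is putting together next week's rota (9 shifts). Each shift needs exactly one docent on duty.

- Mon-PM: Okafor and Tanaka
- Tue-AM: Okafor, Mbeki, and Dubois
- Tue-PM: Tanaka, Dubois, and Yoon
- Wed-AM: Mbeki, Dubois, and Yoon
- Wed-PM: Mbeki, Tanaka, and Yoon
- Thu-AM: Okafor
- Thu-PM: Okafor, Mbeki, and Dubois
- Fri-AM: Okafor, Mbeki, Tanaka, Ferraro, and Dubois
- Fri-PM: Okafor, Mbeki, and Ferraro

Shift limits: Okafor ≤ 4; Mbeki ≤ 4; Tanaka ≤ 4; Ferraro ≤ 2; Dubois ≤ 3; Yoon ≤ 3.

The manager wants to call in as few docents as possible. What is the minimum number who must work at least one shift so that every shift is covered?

9 slots to fill and no one can take more than 4, so at least ⌈9/4⌉ = 3 docents are needed.
Okafor, Mbeki, and Tanaka alone can cover everything: Mon-PM→Okafor, Tue-AM→Okafor, Tue-PM→Tanaka, Wed-AM→Mbeki, Wed-PM→Mbeki, Thu-AM→Okafor, Thu-PM→Okafor, Fri-AM→Mbeki, Fri-PM→Mbeki.

3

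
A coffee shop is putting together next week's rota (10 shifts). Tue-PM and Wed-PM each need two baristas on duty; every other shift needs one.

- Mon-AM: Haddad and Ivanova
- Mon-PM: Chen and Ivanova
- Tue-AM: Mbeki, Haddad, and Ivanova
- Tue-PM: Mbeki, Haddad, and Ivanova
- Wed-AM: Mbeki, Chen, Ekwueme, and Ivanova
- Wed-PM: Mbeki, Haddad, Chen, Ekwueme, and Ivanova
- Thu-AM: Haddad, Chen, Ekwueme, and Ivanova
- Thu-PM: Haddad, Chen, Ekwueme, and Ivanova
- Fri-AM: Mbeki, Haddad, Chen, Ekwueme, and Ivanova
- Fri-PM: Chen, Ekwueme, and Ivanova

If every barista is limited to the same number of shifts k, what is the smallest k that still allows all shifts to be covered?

3

With 5 baristas and 12 worker-slots to fill, someone must work at least ⌈12/5⌉ = 3 shifts, so k ≥ 3.
k = 3 works: Mon-AM→Haddad, Mon-PM→Chen, Tue-AM→Mbeki, Tue-PM→Mbeki+Haddad, Wed-AM→Mbeki, Wed-PM→Ekwueme+Ivanova, Thu-AM→Haddad, Thu-PM→Chen, Fri-AM→Ekwueme, Fri-PM→Chen.
Loads: Mbeki 3, Haddad 3, Chen 3, Ekwueme 2, Ivanova 1 — all ≤ 3.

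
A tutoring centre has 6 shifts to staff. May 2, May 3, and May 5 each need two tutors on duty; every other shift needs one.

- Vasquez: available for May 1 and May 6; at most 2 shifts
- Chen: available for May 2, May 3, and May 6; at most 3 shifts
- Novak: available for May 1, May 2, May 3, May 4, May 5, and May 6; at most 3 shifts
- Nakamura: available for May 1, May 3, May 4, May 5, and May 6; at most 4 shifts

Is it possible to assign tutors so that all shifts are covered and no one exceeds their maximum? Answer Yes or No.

May 2 can only be covered by Chen and Novak, so that assignment is forced.
May 5 can only be covered by Novak and Nakamura, so that assignment is forced.
One valid schedule: May 1→Vasquez, May 2→Chen+Novak, May 3→Chen+Nakamura, May 4→Novak, May 5→Novak+Nakamura, May 6→Vasquez.
Loads: Vasquez 2/2, Chen 2/3, Novak 3/3, Nakamura 2/4 — all within limits.

Yes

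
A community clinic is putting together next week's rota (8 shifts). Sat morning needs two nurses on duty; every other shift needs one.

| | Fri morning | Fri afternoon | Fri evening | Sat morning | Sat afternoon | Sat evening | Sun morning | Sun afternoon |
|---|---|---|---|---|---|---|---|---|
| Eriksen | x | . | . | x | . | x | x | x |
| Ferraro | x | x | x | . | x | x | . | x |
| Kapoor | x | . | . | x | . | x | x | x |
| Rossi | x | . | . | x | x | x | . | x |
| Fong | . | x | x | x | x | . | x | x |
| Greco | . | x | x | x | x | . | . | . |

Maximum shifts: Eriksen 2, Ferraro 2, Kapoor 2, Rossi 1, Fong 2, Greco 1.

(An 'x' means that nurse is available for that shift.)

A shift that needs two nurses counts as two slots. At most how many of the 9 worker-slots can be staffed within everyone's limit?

Total capacity across all nurses is 2+2+2+1+2+1 = 10, and 9 slots are needed, so at most 9 can be filled.
An assignment achieving 9: Fri morning→Eriksen, Fri afternoon→Ferraro, Fri evening→Ferraro, Sat morning→Kapoor+Fong, Sat afternoon→Rossi, Sat evening→Kapoor, Sun morning→Eriksen, Sun afternoon→Fong.
Loads: Eriksen 2/2, Ferraro 2/2, Kapoor 2/2, Rossi 1/1, Fong 2/2, Greco 0/1.

9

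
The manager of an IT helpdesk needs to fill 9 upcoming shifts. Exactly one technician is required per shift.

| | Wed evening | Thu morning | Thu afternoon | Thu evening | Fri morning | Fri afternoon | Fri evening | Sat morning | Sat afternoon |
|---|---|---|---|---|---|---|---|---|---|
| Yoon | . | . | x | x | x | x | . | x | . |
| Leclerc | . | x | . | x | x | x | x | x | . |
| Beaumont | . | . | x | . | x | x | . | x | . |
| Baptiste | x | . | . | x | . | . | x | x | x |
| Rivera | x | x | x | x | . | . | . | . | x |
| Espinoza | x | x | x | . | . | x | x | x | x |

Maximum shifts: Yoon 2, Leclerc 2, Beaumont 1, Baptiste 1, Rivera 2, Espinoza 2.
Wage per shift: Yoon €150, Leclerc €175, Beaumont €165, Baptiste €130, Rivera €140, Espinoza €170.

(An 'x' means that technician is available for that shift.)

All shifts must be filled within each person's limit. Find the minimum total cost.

Picking the cheapest available technician for each shift independently would cost €1230, but that ignores the shift limits.
An optimal schedule: Wed evening→Baptiste, Thu morning→Rivera, Thu afternoon→Yoon, Thu evening→Leclerc, Fri morning→Yoon, Fri afternoon→Beaumont, Fri evening→Espinoza, Sat morning→Espinoza, Sat afternoon→Rivera.
Total: 130 + 140 + 150 + 175 + 150 + 165 + 170 + 170 + 140 = €1390.

€1390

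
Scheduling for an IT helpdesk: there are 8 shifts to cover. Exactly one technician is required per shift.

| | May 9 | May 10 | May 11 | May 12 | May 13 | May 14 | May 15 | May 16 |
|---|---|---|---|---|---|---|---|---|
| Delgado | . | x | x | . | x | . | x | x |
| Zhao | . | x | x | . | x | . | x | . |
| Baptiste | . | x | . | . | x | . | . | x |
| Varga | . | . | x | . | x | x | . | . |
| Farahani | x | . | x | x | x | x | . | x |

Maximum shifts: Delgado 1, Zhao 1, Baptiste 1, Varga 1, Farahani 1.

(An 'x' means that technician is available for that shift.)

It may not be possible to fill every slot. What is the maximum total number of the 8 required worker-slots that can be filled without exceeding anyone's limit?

Total capacity across all technicians is 1+1+1+1+1 = 5, and 8 slots are needed, so at most 5 can be filled.
An assignment achieving 5: May 9→Farahani, May 10→Zhao, May 14→Varga, May 15→Delgado, May 16→Baptiste.
Loads: Delgado 1/1, Zhao 1/1, Baptiste 1/1, Varga 1/1, Farahani 1/1.

5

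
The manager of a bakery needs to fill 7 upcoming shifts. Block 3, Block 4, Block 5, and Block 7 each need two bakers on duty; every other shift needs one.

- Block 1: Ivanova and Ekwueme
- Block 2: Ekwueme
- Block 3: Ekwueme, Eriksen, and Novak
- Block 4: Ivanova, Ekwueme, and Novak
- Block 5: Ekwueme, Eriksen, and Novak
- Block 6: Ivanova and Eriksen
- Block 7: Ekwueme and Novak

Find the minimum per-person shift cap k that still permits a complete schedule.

3

With 4 bakers and 11 worker-slots to fill, someone must work at least ⌈11/4⌉ = 3 shifts, so k ≥ 3.
k = 3 works: Block 1→Ivanova, Block 2→Ekwueme, Block 3→Ekwueme+Eriksen, Block 4→Ivanova+Novak, Block 5→Eriksen+Novak, Block 6→Ivanova, Block 7→Ekwueme+Novak.
Loads: Ivanova 3, Ekwueme 3, Eriksen 2, Novak 3 — all ≤ 3.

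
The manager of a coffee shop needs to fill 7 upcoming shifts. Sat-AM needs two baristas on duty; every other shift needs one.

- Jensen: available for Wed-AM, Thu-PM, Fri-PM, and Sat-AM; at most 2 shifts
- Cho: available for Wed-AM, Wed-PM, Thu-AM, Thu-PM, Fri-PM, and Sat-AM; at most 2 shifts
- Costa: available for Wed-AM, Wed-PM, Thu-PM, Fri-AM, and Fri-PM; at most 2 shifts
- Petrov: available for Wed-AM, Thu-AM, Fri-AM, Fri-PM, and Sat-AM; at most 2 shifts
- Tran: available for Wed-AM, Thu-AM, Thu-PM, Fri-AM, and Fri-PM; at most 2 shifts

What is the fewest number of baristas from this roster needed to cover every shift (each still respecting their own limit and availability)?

8 slots to fill and no one can take more than 2, so at least ⌈8/2⌉ = 4 baristas are needed.
Jensen, Cho, Costa, and Petrov alone can cover everything: Wed-AM→Costa, Wed-PM→Cho, Thu-AM→Cho, Thu-PM→Jensen, Fri-AM→Costa, Fri-PM→Petrov, Sat-AM→Jensen+Petrov.

4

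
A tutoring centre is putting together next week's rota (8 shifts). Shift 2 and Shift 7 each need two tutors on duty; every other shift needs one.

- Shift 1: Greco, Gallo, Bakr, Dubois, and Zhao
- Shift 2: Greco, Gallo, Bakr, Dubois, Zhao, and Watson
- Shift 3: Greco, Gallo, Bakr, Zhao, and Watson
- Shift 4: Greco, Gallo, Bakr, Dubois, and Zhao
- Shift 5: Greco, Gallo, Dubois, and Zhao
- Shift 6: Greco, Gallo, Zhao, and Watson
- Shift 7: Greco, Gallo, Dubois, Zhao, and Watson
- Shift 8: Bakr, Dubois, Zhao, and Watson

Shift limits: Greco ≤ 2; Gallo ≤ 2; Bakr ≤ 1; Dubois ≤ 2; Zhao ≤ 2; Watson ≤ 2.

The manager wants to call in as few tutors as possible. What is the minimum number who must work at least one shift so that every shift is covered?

5

10 slots to fill and no one can take more than 2, so at least ⌈10/2⌉ = 5 tutors are needed.
Greco, Gallo, Dubois, Zhao, and Watson alone can cover everything: Shift 1→Greco, Shift 2→Dubois+Watson, Shift 3→Greco, Shift 4→Gallo, Shift 5→Gallo, Shift 6→Zhao, Shift 7→Zhao+Watson, Shift 8→Dubois.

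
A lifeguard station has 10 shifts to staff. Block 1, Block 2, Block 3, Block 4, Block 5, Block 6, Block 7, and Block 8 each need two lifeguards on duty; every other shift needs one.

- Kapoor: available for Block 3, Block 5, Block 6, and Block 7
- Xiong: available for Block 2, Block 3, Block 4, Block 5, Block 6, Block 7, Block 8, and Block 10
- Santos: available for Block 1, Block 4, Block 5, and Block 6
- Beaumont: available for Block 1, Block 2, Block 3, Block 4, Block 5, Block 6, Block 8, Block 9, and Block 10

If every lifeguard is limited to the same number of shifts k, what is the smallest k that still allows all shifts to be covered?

5

With 4 lifeguards and 18 worker-slots to fill, someone must work at least ⌈18/4⌉ = 5 shifts, so k ≥ 5.
k = 5 works: Block 1→Santos+Beaumont, Block 2→Xiong+Beaumont, Block 3→Kapoor+Xiong, Block 4→Santos+Beaumont, Block 5→Kapoor+Santos, Block 6→Kapoor+Santos, Block 7→Kapoor+Xiong, Block 8→Xiong+Beaumont, Block 9→Beaumont, Block 10→Xiong.
Loads: Kapoor 4, Xiong 5, Santos 4, Beaumont 5 — all ≤ 5.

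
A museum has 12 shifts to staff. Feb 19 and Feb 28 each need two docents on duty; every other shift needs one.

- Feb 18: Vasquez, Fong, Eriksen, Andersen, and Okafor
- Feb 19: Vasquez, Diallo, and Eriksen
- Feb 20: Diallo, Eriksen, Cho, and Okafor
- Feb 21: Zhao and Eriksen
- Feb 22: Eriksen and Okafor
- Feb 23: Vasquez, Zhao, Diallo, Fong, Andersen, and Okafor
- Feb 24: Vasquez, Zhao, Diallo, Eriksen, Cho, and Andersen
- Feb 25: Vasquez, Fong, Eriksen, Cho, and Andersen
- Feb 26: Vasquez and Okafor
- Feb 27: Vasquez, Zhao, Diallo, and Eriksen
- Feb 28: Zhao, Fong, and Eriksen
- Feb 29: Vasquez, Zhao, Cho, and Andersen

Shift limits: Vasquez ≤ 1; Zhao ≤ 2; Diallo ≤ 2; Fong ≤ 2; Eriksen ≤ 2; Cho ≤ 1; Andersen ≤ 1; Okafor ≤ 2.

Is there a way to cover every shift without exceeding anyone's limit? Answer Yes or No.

Total capacity is 1+2+2+2+2+1+1+2 = 13 but 14 worker-slots are needed — infeasible.

No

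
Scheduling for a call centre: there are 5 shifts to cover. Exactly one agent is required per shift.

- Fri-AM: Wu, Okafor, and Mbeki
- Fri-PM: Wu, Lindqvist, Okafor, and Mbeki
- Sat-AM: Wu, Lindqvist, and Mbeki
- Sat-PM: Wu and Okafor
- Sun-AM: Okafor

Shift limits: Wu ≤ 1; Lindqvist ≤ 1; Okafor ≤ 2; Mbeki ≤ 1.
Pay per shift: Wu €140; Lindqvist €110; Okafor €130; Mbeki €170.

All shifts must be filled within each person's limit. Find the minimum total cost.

Sun-AM can only be covered by Okafor, so that assignment is forced.
Picking the cheapest available agent for each shift independently would cost €610, but that ignores the shift limits.
An optimal schedule: Fri-AM→Okafor, Fri-PM→Mbeki, Sat-AM→Lindqvist, Sat-PM→Wu, Sun-AM→Okafor.
Total: 130 + 170 + 110 + 140 + 130 = €680.

€680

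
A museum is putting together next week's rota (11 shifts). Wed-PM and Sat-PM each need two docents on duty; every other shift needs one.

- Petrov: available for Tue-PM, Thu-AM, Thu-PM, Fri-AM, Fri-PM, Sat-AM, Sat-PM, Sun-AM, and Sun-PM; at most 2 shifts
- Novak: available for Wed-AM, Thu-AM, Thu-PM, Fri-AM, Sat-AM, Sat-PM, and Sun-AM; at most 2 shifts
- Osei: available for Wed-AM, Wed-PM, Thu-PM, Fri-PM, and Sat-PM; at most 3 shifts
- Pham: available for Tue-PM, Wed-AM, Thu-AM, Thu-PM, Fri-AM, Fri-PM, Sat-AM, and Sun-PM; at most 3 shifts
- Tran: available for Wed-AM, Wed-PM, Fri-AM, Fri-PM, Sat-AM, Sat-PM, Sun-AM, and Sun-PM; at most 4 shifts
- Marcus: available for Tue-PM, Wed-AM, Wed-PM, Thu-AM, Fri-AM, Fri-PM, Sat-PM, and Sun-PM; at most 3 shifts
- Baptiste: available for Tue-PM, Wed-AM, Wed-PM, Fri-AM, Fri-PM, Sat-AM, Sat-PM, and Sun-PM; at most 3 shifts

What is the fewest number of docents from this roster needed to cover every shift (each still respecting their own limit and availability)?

13 slots to fill and no one can take more than 4, so at least ⌈13/4⌉ = 4 docents are needed.
Osei, Pham, Tran, and Marcus alone can cover everything: Tue-PM→Pham, Wed-AM→Marcus, Wed-PM→Osei+Tran, Thu-AM→Pham, Thu-PM→Osei, Fri-AM→Tran, Fri-PM→Marcus, Sat-AM→Pham, Sat-PM→Osei+Tran, Sun-AM→Tran, Sun-PM→Marcus.

4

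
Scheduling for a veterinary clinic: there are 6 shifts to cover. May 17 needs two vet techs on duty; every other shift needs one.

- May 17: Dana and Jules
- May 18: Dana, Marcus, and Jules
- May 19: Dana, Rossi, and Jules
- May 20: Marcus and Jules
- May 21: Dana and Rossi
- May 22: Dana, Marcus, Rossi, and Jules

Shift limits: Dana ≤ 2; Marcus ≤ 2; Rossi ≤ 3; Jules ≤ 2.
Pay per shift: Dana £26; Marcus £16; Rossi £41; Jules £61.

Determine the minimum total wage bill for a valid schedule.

£227

May 17 can only be covered by Dana and Jules, so that assignment is forced.
Picking the cheapest available vet tech for each shift independently would cost £187, but that ignores the shift limits.
An optimal schedule: May 17→Dana+Jules, May 18→Marcus, May 19→Rossi, May 20→Marcus, May 21→Dana, May 22→Rossi.
Total: 26 + 61 + 16 + 41 + 16 + 26 + 41 = £227.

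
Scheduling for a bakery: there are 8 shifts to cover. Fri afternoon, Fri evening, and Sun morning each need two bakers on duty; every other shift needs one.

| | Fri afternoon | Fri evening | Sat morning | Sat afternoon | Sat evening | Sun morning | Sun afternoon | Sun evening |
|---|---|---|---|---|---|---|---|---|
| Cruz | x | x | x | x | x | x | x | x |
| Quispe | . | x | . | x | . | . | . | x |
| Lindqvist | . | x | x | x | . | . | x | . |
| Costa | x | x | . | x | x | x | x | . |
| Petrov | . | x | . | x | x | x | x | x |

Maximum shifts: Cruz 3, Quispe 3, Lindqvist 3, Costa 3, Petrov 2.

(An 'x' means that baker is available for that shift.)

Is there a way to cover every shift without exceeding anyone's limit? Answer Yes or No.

Yes

Fri afternoon can only be covered by Cruz and Costa, so that assignment is forced.
One valid schedule: Fri afternoon→Cruz+Costa, Fri evening→Quispe+Lindqvist, Sat morning→Cruz, Sat afternoon→Quispe, Sat evening→Cruz, Sun morning→Costa+Petrov, Sun afternoon→Lindqvist, Sun evening→Quispe.
Loads: Cruz 3/3, Quispe 3/3, Lindqvist 2/3, Costa 2/3, Petrov 1/2 — all within limits.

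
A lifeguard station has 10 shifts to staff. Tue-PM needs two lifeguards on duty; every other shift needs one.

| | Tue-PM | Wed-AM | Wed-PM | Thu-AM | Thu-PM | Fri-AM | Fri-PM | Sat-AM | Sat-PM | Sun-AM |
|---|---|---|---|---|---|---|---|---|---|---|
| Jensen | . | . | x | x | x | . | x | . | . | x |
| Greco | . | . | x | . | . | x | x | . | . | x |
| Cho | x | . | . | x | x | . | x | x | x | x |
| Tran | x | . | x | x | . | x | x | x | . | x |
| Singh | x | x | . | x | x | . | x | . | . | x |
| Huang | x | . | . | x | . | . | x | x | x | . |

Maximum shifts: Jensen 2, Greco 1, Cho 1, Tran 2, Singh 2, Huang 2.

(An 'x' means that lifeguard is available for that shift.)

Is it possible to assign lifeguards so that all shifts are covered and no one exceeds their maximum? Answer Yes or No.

Total capacity is 2+1+1+2+2+2 = 10 but 11 worker-slots are needed — infeasible.

No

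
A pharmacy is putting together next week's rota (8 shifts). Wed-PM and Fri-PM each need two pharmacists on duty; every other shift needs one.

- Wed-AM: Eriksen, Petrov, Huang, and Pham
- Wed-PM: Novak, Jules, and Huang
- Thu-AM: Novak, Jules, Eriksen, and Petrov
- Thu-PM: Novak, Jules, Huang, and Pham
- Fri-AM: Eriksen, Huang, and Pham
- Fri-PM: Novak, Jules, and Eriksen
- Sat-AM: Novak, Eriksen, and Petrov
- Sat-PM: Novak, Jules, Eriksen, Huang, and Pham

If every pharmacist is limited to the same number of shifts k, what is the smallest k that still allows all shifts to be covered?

2

With 6 pharmacists and 10 worker-slots to fill, someone must work at least ⌈10/6⌉ = 2 shifts, so k ≥ 2.
k = 2 works: Wed-AM→Petrov, Wed-PM→Novak+Jules, Thu-AM→Petrov, Thu-PM→Huang, Fri-AM→Eriksen, Fri-PM→Novak+Jules, Sat-AM→Eriksen, Sat-PM→Huang.
Loads: Novak 2, Jules 2, Eriksen 2, Petrov 2, Huang 2, Pham 0 — all ≤ 2.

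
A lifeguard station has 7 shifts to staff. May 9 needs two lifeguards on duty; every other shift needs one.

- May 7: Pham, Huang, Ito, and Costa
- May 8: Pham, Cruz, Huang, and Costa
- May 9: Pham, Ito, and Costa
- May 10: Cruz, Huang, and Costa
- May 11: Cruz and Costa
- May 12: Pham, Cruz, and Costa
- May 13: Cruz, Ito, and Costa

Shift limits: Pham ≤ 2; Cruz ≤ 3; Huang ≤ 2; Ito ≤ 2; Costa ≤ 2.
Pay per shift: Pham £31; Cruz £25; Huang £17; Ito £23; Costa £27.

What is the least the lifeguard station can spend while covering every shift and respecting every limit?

£182

Picking the cheapest available lifeguard for each shift independently would cost £174, but that ignores the shift limits.
An optimal schedule: May 7→Huang, May 8→Cruz, May 9→Ito+Costa, May 10→Huang, May 11→Cruz, May 12→Cruz, May 13→Ito.
Total: 17 + 25 + 23 + 27 + 17 + 25 + 25 + 23 = £182.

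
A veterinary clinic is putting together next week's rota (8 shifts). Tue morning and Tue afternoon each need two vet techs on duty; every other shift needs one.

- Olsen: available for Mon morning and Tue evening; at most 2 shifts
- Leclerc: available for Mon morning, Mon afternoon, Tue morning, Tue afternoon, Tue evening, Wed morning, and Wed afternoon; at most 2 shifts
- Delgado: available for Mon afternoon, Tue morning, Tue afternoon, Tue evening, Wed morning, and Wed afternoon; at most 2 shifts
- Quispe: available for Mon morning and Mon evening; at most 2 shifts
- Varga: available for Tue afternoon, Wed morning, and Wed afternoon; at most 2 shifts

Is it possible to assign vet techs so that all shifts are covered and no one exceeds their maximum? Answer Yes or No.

Total capacity is 10 and 10 slots are needed, so capacity alone doesn't rule it out.
Shifts {Mon afternoon, Tue morning, Tue afternoon, Wed morning, Wed afternoon} need 7 worker-slots in total, but the vet techs available for any of those shifts (Leclerc, Delgado, and Varga) can supply at most 6 among them. So no valid schedule exists.

No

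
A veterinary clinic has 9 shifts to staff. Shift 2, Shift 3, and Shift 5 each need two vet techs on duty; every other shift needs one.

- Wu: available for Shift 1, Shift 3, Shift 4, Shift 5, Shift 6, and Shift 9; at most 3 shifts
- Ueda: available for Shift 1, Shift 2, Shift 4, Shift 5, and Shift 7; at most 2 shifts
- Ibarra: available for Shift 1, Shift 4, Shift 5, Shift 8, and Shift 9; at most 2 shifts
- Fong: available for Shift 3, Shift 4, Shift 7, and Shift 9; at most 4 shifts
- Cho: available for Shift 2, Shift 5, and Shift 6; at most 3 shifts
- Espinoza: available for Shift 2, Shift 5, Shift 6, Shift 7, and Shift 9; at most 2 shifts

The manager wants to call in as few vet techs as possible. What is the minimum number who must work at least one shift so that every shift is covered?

5

12 slots to fill and no one can take more than 4, so at least ⌈12/4⌉ = 3 vet techs are needed.
Shifts {Shift 2, Shift 3, Shift 8} need 5 slots, but among the vet techs available for them (Wu, Ueda, Ibarra, Fong, Cho, and Espinoza) any 4 together supply at most 4. So 4 vet techs are not enough.
Wu, Ueda, Ibarra, Fong, and Cho alone can cover everything: Shift 1→Wu, Shift 2→Ueda+Cho, Shift 3→Wu+Fong, Shift 4→Fong, Shift 5→Ibarra+Cho, Shift 6→Wu, Shift 7→Ueda, Shift 8→Ibarra, Shift 9→Fong.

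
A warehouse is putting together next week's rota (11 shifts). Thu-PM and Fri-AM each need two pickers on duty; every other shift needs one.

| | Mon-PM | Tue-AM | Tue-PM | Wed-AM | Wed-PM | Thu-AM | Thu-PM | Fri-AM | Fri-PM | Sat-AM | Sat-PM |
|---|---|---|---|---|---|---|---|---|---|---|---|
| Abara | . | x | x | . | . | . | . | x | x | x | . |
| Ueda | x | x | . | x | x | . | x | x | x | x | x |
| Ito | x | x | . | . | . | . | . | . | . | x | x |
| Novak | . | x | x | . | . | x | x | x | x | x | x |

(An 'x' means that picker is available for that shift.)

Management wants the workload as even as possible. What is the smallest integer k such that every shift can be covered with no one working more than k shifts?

With 4 pickers and 13 worker-slots to fill, someone must work at least ⌈13/4⌉ = 4 shifts, so k ≥ 4.
k = 4 works: Mon-PM→Ueda, Tue-AM→Abara, Tue-PM→Abara, Wed-AM→Ueda, Wed-PM→Ueda, Thu-AM→Novak, Thu-PM→Ueda+Novak, Fri-AM→Abara+Novak, Fri-PM→Abara, Sat-AM→Ito, Sat-PM→Ito.
Loads: Abara 4, Ueda 4, Ito 2, Novak 3 — all ≤ 4.

4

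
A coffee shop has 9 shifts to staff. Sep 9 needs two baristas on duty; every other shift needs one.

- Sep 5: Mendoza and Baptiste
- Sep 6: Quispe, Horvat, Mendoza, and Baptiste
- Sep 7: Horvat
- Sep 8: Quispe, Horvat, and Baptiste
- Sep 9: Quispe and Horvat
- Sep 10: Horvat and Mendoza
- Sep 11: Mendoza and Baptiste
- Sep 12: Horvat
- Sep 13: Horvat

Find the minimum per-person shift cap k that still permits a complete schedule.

With 4 baristas and 10 worker-slots to fill, someone must work at least ⌈10/4⌉ = 3 shifts, so k ≥ 3.
k = 3 fails: Shifts {Sep 7, Sep 9, Sep 12, Sep 13} need 5 worker-slots in total, but the baristas available for any of those shifts (Quispe and Horvat) can supply at most 4 among them. So no valid schedule exists.
k = 4 works: Sep 5→Mendoza, Sep 6→Quispe, Sep 7→Horvat, Sep 8→Quispe, Sep 9→Quispe+Horvat, Sep 10→Mendoza, Sep 11→Mendoza, Sep 12→Horvat, Sep 13→Horvat.
Loads: Quispe 3, Horvat 4, Mendoza 3, Baptiste 0 — all ≤ 4.

4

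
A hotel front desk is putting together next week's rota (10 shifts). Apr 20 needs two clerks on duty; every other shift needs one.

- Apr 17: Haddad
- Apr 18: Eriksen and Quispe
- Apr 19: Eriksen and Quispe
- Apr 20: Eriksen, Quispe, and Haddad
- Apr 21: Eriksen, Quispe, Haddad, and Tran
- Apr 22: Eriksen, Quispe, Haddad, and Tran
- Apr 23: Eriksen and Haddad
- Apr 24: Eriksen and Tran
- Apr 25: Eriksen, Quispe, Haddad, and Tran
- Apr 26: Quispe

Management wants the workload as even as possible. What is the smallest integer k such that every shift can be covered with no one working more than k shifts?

With 4 clerks and 11 worker-slots to fill, someone must work at least ⌈11/4⌉ = 3 shifts, so k ≥ 3.
k = 3 works: Apr 17→Haddad, Apr 18→Eriksen, Apr 19→Eriksen, Apr 20→Quispe+Haddad, Apr 21→Quispe, Apr 22→Haddad, Apr 23→Eriksen, Apr 24→Tran, Apr 25→Tran, Apr 26→Quispe.
Loads: Eriksen 3, Quispe 3, Haddad 3, Tran 2 — all ≤ 3.

3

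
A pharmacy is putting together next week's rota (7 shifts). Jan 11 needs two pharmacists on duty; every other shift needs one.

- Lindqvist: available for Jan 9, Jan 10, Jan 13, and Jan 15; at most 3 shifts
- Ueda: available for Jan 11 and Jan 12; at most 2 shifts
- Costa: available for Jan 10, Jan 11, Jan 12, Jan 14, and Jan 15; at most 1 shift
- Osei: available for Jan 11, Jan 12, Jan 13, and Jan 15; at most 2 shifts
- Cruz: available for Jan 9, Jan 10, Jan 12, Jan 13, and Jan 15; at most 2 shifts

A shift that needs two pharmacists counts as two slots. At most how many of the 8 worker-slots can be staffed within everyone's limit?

8

Total capacity across all pharmacists is 3+2+1+2+2 = 10, and 8 slots are needed, so at most 8 can be filled.
An assignment achieving 8: Jan 9→Lindqvist, Jan 10→Lindqvist, Jan 11→Ueda+Osei, Jan 12→Ueda, Jan 13→Lindqvist, Jan 14→Costa, Jan 15→Osei.
Loads: Lindqvist 3/3, Ueda 2/2, Costa 1/1, Osei 2/2, Cruz 0/2.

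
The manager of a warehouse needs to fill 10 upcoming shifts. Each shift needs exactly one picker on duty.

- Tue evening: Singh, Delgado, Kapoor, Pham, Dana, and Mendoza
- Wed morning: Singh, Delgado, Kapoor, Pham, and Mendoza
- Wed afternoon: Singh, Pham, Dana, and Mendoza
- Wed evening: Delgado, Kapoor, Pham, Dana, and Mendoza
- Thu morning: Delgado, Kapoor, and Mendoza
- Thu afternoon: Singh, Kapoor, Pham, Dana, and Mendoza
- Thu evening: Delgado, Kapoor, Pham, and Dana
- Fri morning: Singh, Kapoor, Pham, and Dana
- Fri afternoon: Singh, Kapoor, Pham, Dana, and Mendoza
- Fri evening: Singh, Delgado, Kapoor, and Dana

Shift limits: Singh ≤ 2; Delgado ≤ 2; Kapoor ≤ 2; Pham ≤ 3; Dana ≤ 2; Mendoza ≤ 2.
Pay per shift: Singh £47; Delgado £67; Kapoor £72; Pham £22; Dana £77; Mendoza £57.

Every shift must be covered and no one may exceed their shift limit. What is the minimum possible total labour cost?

£480

Picking the cheapest available picker for each shift independently would cost £280, but that ignores the shift limits.
An optimal schedule: Tue evening→Delgado, Wed morning→Singh, Wed afternoon→Pham, Wed evening→Delgado, Thu morning→Mendoza, Thu afternoon→Mendoza, Thu evening→Pham, Fri morning→Pham, Fri afternoon→Kapoor, Fri evening→Singh.
Total: 67 + 47 + 22 + 67 + 57 + 57 + 22 + 22 + 72 + 47 = £480.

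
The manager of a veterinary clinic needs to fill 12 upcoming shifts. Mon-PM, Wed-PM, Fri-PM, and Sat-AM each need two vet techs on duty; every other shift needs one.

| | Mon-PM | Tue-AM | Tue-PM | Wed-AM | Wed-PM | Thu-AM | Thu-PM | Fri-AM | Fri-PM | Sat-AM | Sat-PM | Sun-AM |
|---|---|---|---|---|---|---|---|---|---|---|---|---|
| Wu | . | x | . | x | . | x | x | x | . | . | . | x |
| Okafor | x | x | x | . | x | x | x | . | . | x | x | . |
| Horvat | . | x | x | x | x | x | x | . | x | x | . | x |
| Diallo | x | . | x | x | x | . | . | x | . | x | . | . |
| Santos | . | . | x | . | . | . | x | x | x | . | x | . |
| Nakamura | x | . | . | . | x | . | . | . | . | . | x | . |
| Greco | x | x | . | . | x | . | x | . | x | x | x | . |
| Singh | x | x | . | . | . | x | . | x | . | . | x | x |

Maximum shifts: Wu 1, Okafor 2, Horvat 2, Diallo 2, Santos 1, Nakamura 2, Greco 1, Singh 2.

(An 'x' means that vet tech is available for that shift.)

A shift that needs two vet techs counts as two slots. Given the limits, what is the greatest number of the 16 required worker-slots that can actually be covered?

13

Total capacity across all vet techs is 1+2+2+2+1+2+1+2 = 13, and 16 slots are needed, so at most 13 can be filled.
An assignment achieving 13: Mon-PM→Nakamura+Singh, Tue-AM→Singh, Tue-PM→Okafor, Wed-AM→Wu, Wed-PM→Nakamura, Thu-AM→Okafor, Fri-AM→Diallo, Fri-PM→Horvat+Santos, Sat-AM→Diallo+Greco, Sun-AM→Horvat.
Loads: Wu 1/1, Okafor 2/2, Horvat 2/2, Diallo 2/2, Santos 1/1, Nakamura 2/2, Greco 1/1, Singh 2/2.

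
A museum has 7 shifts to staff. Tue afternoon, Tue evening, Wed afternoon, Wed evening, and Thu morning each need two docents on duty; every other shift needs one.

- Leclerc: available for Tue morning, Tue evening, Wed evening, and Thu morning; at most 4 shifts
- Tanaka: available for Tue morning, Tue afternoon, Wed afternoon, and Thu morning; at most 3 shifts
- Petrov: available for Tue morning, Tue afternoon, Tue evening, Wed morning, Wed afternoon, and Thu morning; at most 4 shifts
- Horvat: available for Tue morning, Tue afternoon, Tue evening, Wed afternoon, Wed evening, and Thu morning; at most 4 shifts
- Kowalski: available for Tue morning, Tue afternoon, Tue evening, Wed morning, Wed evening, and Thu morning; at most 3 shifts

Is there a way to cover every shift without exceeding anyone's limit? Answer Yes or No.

Yes

One valid schedule: Tue morning→Leclerc, Tue afternoon→Tanaka+Petrov, Tue evening→Leclerc+Petrov, Wed morning→Petrov, Wed afternoon→Tanaka+Petrov, Wed evening→Leclerc+Horvat, Thu morning→Leclerc+Tanaka.
Loads: Leclerc 4/4, Tanaka 3/3, Petrov 4/4, Horvat 1/4, Kowalski 0/3 — all within limits.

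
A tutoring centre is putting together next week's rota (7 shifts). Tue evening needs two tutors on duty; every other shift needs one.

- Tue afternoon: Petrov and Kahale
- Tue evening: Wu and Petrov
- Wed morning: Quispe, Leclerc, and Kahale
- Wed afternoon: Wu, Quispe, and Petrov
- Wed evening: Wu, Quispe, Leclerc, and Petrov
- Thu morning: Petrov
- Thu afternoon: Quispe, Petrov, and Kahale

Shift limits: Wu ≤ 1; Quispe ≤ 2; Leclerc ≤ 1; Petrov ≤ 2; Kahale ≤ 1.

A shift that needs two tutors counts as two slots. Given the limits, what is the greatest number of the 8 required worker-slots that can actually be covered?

7

Total capacity across all tutors is 1+2+1+2+1 = 7, and 8 slots are needed, so at most 7 can be filled.
An assignment achieving 7: Tue afternoon→Petrov, Tue evening→Wu, Wed morning→Quispe, Wed afternoon→Quispe, Wed evening→Leclerc, Thu morning→Petrov, Thu afternoon→Kahale.
Loads: Wu 1/1, Quispe 2/2, Leclerc 1/1, Petrov 2/2, Kahale 1/1.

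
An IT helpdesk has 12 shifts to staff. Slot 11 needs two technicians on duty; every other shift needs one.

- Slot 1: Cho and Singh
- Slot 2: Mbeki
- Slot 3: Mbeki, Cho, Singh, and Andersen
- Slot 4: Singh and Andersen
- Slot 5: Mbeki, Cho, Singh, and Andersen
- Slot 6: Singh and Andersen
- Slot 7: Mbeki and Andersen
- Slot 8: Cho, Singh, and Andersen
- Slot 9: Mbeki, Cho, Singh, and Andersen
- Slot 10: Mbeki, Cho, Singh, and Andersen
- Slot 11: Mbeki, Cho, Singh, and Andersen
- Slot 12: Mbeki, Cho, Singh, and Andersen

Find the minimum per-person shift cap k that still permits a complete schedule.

With 4 technicians and 13 worker-slots to fill, someone must work at least ⌈13/4⌉ = 4 shifts, so k ≥ 4.
k = 4 works: Slot 1→Cho, Slot 2→Mbeki, Slot 3→Mbeki, Slot 4→Singh, Slot 5→Mbeki, Slot 6→Singh, Slot 7→Mbeki, Slot 8→Cho, Slot 9→Cho, Slot 10→Cho, Slot 11→Singh+Andersen, Slot 12→Singh.
Loads: Mbeki 4, Cho 4, Singh 4, Andersen 1 — all ≤ 4.

4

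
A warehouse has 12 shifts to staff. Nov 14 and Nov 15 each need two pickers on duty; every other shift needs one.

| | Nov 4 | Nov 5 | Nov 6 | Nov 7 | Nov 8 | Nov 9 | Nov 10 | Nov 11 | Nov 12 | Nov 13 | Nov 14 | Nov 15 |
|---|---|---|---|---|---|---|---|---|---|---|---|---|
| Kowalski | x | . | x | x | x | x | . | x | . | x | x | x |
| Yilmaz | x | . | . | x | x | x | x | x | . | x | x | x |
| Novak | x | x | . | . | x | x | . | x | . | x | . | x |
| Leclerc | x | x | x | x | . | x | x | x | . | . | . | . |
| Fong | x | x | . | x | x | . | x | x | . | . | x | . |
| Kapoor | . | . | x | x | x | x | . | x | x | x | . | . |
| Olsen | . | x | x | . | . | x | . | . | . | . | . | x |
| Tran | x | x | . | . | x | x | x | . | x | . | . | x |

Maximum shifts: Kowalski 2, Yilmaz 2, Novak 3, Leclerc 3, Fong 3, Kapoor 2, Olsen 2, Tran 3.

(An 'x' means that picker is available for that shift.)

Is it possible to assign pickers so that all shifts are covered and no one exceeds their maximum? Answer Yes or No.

One valid schedule: Nov 4→Novak, Nov 5→Novak, Nov 6→Kowalski, Nov 7→Leclerc, Nov 8→Fong, Nov 9→Leclerc, Nov 10→Yilmaz, Nov 11→Leclerc, Nov 12→Kapoor, Nov 13→Novak, Nov 14→Kowalski+Yilmaz, Nov 15→Olsen+Tran.
Loads: Kowalski 2/2, Yilmaz 2/2, Novak 3/3, Leclerc 3/3, Fong 1/3, Kapoor 1/2, Olsen 1/2, Tran 1/3 — all within limits.

Yes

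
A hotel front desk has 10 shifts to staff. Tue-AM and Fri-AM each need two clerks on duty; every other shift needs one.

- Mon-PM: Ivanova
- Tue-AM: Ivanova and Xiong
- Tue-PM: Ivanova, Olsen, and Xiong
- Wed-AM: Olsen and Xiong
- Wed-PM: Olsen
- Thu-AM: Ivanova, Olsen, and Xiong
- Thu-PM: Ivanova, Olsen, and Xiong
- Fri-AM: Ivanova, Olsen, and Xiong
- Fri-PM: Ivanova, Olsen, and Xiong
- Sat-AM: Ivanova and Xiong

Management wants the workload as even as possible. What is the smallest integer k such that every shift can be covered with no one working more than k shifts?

With 3 clerks and 12 worker-slots to fill, someone must work at least ⌈12/3⌉ = 4 shifts, so k ≥ 4.
k = 4 works: Mon-PM→Ivanova, Tue-AM→Ivanova+Xiong, Tue-PM→Ivanova, Wed-AM→Olsen, Wed-PM→Olsen, Thu-AM→Olsen, Thu-PM→Xiong, Fri-AM→Olsen+Xiong, Fri-PM→Xiong, Sat-AM→Ivanova.
Loads: Ivanova 4, Olsen 4, Xiong 4 — all ≤ 4.

4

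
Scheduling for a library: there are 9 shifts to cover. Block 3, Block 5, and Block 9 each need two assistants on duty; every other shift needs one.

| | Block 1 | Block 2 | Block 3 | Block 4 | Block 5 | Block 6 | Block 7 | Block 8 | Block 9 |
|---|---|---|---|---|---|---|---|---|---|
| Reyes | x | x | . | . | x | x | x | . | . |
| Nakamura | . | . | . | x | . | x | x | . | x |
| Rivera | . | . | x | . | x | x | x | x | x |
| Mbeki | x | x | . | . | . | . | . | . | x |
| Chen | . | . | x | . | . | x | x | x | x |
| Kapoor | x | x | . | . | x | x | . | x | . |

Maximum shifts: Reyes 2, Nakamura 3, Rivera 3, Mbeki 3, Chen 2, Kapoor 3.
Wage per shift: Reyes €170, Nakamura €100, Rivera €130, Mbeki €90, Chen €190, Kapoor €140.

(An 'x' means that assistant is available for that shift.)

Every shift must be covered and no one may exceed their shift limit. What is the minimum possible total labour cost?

€1430

Block 3 can only be covered by Rivera and Chen, so that assignment is forced.
Block 4 can only be covered by Nakamura, so that assignment is forced.
Picking the cheapest available assistant for each shift independently would cost €1390, but that ignores the shift limits.
An optimal schedule: Block 1→Mbeki, Block 2→Mbeki, Block 3→Rivera+Chen, Block 4→Nakamura, Block 5→Rivera+Kapoor, Block 6→Kapoor, Block 7→Nakamura, Block 8→Rivera, Block 9→Mbeki+Nakamura.
Total: 90 + 90 + 130 + 190 + 100 + 130 + 140 + 140 + 100 + 130 + 90 + 100 = €1430.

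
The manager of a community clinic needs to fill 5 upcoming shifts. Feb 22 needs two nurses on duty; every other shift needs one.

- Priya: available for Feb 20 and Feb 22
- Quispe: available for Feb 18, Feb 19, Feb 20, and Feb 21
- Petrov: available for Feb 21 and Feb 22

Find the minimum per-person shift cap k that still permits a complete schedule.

2

With 3 nurses and 6 worker-slots to fill, someone must work at least ⌈6/3⌉ = 2 shifts, so k ≥ 2.
k = 2 works: Feb 18→Quispe, Feb 19→Quispe, Feb 20→Priya, Feb 21→Petrov, Feb 22→Priya+Petrov.
Loads: Priya 2, Quispe 2, Petrov 2 — all ≤ 2.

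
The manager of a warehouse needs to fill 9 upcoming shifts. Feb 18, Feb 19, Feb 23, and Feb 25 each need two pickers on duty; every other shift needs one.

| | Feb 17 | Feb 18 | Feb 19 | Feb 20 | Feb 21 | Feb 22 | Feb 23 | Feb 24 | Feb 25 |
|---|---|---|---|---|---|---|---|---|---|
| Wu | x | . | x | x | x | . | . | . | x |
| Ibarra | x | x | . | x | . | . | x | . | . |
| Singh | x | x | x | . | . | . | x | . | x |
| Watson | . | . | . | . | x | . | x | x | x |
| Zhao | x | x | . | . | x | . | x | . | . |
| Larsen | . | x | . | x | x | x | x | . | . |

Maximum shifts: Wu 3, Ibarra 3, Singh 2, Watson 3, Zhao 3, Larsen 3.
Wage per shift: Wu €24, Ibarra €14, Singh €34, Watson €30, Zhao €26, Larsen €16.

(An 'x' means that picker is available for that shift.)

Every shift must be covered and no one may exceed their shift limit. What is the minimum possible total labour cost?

€282

Feb 19 can only be covered by Wu and Singh, so that assignment is forced.
Feb 22 can only be covered by Larsen, so that assignment is forced.
Feb 24 can only be covered by Watson, so that assignment is forced.
Picking the cheapest available picker for each shift independently would cost €262, but that ignores the shift limits.
An optimal schedule: Feb 17→Ibarra, Feb 18→Ibarra+Larsen, Feb 19→Wu+Singh, Feb 20→Ibarra, Feb 21→Wu, Feb 22→Larsen, Feb 23→Larsen+Zhao, Feb 24→Watson, Feb 25→Wu+Watson.
Total: 14 + 14 + 16 + 24 + 34 + 14 + 24 + 16 + 16 + 26 + 30 + 24 + 30 = €282.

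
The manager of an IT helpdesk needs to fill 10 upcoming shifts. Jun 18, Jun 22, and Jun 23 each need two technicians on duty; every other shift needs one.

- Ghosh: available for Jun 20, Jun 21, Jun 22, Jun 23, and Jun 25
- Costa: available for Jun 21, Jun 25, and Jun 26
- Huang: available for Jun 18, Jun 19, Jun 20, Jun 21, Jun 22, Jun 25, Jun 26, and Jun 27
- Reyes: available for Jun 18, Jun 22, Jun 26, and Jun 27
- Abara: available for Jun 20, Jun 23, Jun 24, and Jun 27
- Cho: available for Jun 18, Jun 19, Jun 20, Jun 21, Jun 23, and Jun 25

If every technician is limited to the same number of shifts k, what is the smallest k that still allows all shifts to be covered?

3

With 6 technicians and 13 worker-slots to fill, someone must work at least ⌈13/6⌉ = 3 shifts, so k ≥ 3.
k = 3 works: Jun 18→Huang+Reyes, Jun 19→Huang, Jun 20→Ghosh, Jun 21→Costa, Jun 22→Ghosh+Huang, Jun 23→Ghosh+Abara, Jun 24→Abara, Jun 25→Costa, Jun 26→Costa, Jun 27→Reyes.
Loads: Ghosh 3, Costa 3, Huang 3, Reyes 2, Abara 2, Cho 0 — all ≤ 3.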